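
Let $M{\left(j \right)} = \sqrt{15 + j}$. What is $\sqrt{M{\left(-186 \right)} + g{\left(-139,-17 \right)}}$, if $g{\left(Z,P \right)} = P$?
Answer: $\sqrt{-17 + 3 i \sqrt{19}} \approx 1.4912 + 4.3845 i$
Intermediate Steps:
$\sqrt{M{\left(-186 \right)} + g{\left(-139,-17 \right)}} = \sqrt{\sqrt{15 - 186} - 17} = \sqrt{\sqrt{-171} - 17} = \sqrt{3 i \sqrt{19} - 17} = \sqrt{-17 + 3 i \sqrt{19}}$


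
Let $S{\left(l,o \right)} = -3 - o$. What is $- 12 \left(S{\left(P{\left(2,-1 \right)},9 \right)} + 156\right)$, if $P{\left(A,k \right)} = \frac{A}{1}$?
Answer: $-1728$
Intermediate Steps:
$P{\left(A,k \right)} = A$ ($P{\left(A,k \right)} = A 1 = A$)
$- 12 \left(S{\left(P{\left(2,-1 \right)},9 \right)} + 156\right) = - 12 \left(\left(-3 - 9\right) + 156\right) = - 12 \left(-12 + 156\right) = \left(-12\right) 144 = -1728$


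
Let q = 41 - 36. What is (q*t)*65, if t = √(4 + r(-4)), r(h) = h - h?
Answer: 650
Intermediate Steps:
q = 5
r(h) = 0
t = 2 (t = √(4 + 0) = √4 = 2)
(q*t)*65 = (5*2)*65 = 10*65 = 650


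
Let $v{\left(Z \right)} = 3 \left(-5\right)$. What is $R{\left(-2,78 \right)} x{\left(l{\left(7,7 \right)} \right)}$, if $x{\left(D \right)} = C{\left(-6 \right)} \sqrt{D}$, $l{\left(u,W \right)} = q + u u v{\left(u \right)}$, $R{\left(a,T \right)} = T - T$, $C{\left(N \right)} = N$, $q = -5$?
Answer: $0$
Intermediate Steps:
$v{\left(Z \right)} = -15$
$R{\left(a,T \right)} = 0$
$l{\left(u,W \right)} = -5 - 15 u^{2}$ ($l{\left(u,W \right)} = -5 + u u \left(-15\right) = -5 + u \left(- 15 u\right) = -5 - 15 u^{2}$)
$x{\left(D \right)} = - 6 \sqrt{D}$
$R{\left(-2,78 \right)} x{\left(l{\left(7,7 \right)} \right)} = 0 \left(- 6 \sqrt{-5 - 15 \cdot 7^{2}}\right) = 0 \left(- 6 \sqrt{-5 - 735}\right) = 0 \left(- 6 \sqrt{-740}\right) = 0 \left(- 6 \cdot 2 i \sqrt{185}\right) = 0 \left(- 12 i \sqrt{185}\right) = 0$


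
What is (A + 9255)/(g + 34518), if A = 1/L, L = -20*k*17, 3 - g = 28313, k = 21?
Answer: 66080699/44325120 ≈ 1.4908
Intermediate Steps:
g = -28310 (g = 3 - 1*28313 = 3 - 28313 = -28310)
L = -7140 (L = -20*21*17 = -420*17 = -7140)
A = -1/7140 (A = 1/(-7140) = -1/7140 ≈ -0.00014006)
(A + 9255)/(g + 34518) = (-1/7140 + 9255)/(-28310 + 34518) = (66080699/7140)/6208 = (66080699/7140)*(1/6208) = 66080699/44325120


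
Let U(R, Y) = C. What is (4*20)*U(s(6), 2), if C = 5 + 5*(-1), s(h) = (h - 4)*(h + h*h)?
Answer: 0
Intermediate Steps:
s(h) = (-4 + h)*(h + h**2)
C = 0 (C = 5 - 5 = 0)
U(R, Y) = 0
(4*20)*U(s(6), 2) = (4*20)*0 = 80*0 = 0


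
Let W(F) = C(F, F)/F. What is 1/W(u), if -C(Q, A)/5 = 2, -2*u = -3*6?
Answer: -9/10 ≈ -0.90000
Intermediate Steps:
u = 9 (u = -(-3)*6/2 = -1/2*(-18) = 9)
C(Q, A) = -10 (C(Q, A) = -5*2 = -10)
W(F) = -10/F
1/W(u) = 1/(-10/9) = -9/10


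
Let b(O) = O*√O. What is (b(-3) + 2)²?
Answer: (2 - 3*I*√3)² ≈ -23.0 - 20.785*I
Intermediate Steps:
b(O) = O^(3/2)
(b(-3) + 2)² = ((-3)^(3/2) + 2)² = (-3*I*√3 + 2)² = (2 - 3*I*√3)²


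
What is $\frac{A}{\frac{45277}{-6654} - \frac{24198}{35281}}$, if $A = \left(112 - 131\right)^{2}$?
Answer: $- \frac{84748278414}{1758431329} \approx -48.195$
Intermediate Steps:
$A = 361$ ($A = \left(-19\right)^{2} = 361$)
$\frac{A}{\frac{45277}{-6654} - \frac{24198}{35281}} = \frac{361}{\frac{45277}{-6654} - \frac{24198}{35281}} = \frac{361}{45277 \left(- \frac{1}{6654}\right) - \frac{24198}{35281}} = \frac{361}{- \frac{45277}{6654} - \frac{24198}{35281}} = \frac{361}{- \frac{1758431329}{234759774}} = 361 \left(- \frac{234759774}{1758431329}\right) = - \frac{84748278414}{1758431329}$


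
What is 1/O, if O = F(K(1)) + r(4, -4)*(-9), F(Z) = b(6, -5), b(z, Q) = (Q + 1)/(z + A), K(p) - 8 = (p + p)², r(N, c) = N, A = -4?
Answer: -1/38 ≈ -0.026316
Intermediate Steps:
K(p) = 8 + 4*p² (K(p) = 8 + (p + p)² = 8 + (2*p)² = 8 + 4*p²)
b(z, Q) = (1 + Q)/(-4 + z) (b(z, Q) = (Q + 1)/(z - 4) = (1 + Q)/(-4 + z))
F(Z) = -2 (F(Z) = (1 - 5)/(-4 + 6) = -4/2 = (½)*(-4) = -2)
O = -38 (O = -2 + 4*(-9) = -2 - 36 = -38)
1/O = 1/(-38) = -1/38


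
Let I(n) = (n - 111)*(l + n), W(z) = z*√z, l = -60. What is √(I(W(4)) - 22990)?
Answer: I*√17634 ≈ 132.79*I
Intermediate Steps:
W(z) = z^(3/2)
I(n) = (-111 + n)*(-60 + n) (I(n) = (n - 111)*(-60 + n) = (-111 + n)*(-60 + n))
√(I(W(4)) - 22990) = √((6660 + (4^(3/2))² - 171*4^(3/2)) - 22990) = √((6660 + 8² - 171*8) - 22990) = √((6660 + 64 - 1368) - 22990) = √(5356 - 22990) = √(-17634) = I*√17634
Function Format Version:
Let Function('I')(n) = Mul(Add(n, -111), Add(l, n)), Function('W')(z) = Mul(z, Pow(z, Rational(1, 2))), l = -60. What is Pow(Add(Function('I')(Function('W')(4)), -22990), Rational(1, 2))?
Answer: Mul(I, Pow(17634, Rational(1, 2))) ≈ Mul(132.79, I)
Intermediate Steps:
Function('W')(z) = Pow(z, Rational(3, 2))
Function('I')(n) = Mul(Add(-111, n), Add(-60, n)) (Function('I')(n) = Mul(Add(n, -111), Add(-60, n)) = Mul(Add(-111, n), Add(-60, n)))
Pow(Add(Function('I')(Function('W')(4)), -22990), Rational(1, 2)) = Pow(Add(Add(6660, Pow(Pow(4, Rational(3, 2)), 2), Mul(-171, Pow(4, Rational(3, 2)))), -22990), Rational(1, 2)) = Pow(Add(Add(6660, Pow(8, 2), Mul(-171, 8)), -22990), Rational(1, 2)) = Pow(Add(Add(6660, 64, -1368), -22990), Rational(1, 2)) = Pow(Add(5356, -22990), Rational(1, 2)) = Pow(-17634, Rational(1, 2)) = Mul(I, Pow(17634, Rational(1, 2)))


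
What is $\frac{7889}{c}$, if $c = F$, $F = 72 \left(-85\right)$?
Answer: $- \frac{7889}{6120} \approx -1.2891$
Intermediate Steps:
$F = -6120$
$c = -6120$
$\frac{7889}{c} = \frac{7889}{-6120} = 7889 \left(- \frac{1}{6120}\right) = - \frac{7889}{6120}$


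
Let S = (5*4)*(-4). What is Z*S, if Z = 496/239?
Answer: -39680/239 ≈ -166.03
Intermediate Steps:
Z = 496/239 (Z = 496*(1/239) = 496/239 ≈ 2.0753)
S = -80 (S = 20*(-4) = -80)
Z*S = (496/239)*(-80) = -39680/239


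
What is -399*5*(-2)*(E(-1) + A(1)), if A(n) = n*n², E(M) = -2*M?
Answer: 11970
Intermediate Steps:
A(n) = n³
-399*5*(-2)*(E(-1) + A(1)) = -399*5*(-2)*(-2*(-1) + 1³) = -(-3990)*(2 + 1) = -(-3990)*3 = -399*(-30) = 11970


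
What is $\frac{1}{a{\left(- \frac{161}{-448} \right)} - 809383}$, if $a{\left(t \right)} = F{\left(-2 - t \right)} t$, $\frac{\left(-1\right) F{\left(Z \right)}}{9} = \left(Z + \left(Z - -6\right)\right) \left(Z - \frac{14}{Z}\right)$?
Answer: $- \frac{19791872}{16019497901417} \approx -1.2355 \cdot 10^{-6}$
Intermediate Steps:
$F{\left(Z \right)} = - 9 \left(6 + 2 Z\right) \left(Z - \frac{14}{Z}\right)$ ($F{\left(Z \right)} = - 9 \left(Z + \left(Z - -6\right)\right) \left(Z - \frac{14}{Z}\right) = - 9 \left(Z + \left(Z + 6\right)\right) \left(Z - \frac{14}{Z}\right) = - 9 \left(Z + \left(6 + Z\right)\right) \left(Z - \frac{14}{Z}\right) = - 9 \left(6 + 2 Z\right) \left(Z - \frac{14}{Z}\right)$)
$a{\left(t \right)} = t \left(360 - 18 \left(-2 - t\right)^{2} + 54 t + \frac{756}{-2 - t}\right)$ ($a{\left(t \right)} = \left(252 - 54 \left(-2 - t\right) - 18 \left(-2 - t\right)^{2} + \frac{756}{-2 - t}\right) t = \left(252 + \left(108 + 54 t\right) - 18 \left(-2 - t\right)^{2} + \frac{756}{-2 - t}\right) t = \left(360 - 18 \left(-2 - t\right)^{2} + 54 t + \frac{756}{-2 - t}\right) t = t \left(360 - 18 \left(-2 - t\right)^{2} + 54 t + \frac{756}{-2 - t}\right)$)
$\frac{1}{a{\left(- \frac{161}{-448} \right)} - 809383} = \frac{1}{\frac{18 \left(- \frac{161}{-448}\right) \left(-10 - \left(- \frac{161}{-448}\right)^{3} - 3 \left(- \frac{161}{-448}\right)^{2} + 14 \left(- \frac{161}{-448}\right)\right)}{2 - \frac{161}{-448}} - 809383} = \frac{1}{\frac{18 \left(\left(-161\right) \left(- \frac{1}{448}\right)\right) \left(-10 - \left(\left(-161\right) \left(- \frac{1}{448}\right)\right)^{3} - 3 \left(\left(-161\right) \left(- \frac{1}{448}\right)\right)^{2} + 14 \left(\left(-161\right) \left(- \frac{1}{448}\right)\right)\right)}{2 - - \frac{23}{64}} - 809383} = \frac{1}{18 \cdot \frac{23}{64} \frac{1}{2 + \frac{23}{64}} \left(-10 - \left(\frac{23}{64}\right)^{3} - 3 \left(\frac{23}{64}\right)^{2} + 14 \cdot \frac{23}{64}\right) - 809383} = \frac{1}{18 \cdot \frac{23}{64} \frac{1}{\frac{151}{64}} \left(-10 - \frac{12167}{262144} - \frac{1587}{4096} + \frac{161}{32}\right) - 809383} = \frac{1}{18 \cdot \frac{23}{64} \cdot \frac{64}{151} \left(-10 - \frac{12167}{262144} - \frac{1587}{4096} + \frac{161}{32}\right) - 809383} = \frac{1}{18 \cdot \frac{23}{64} \cdot \frac{64}{151} \left(- \frac{1416263}{262144}\right) - 809383} = \frac{1}{- \frac{293166441}{19791872} - 809383} = \frac{1}{- \frac{16019497901417}{19791872}} = - \frac{19791872}{16019497901417}$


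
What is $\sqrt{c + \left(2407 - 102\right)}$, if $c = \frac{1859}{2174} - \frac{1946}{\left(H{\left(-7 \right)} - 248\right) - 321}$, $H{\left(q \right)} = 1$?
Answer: $\frac{\sqrt{55018986974713}}{154354} \approx 48.055$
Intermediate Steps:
$c = \frac{1321629}{308708}$ ($c = \frac{1859}{2174} - \frac{1946}{\left(1 - 248\right) - 321} = 1859 \cdot \frac{1}{2174} - \frac{1946}{-247 - 321} = \frac{1859}{2174} - \frac{1946}{-568} = \frac{1859}{2174} - - \frac{973}{284} = \frac{1859}{2174} + \frac{973}{284} = \frac{1321629}{308708} \approx 4.2812$)
$\sqrt{c + \left(2407 - 102\right)} = \sqrt{\frac{1321629}{308708} + \left(2407 - 102\right)} = \sqrt{\frac{1321629}{308708} + 2305} = \sqrt{\frac{712893569}{308708}} = \frac{\sqrt{55018986974713}}{154354}$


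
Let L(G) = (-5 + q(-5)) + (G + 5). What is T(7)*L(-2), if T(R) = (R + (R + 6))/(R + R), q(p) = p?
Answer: -10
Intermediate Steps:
L(G) = -5 + G (L(G) = (-5 - 5) + (G + 5) = -10 + (5 + G) = -5 + G)
T(R) = (6 + 2*R)/(2*R) (T(R) = (R + (6 + R))/((2*R)) = (6 + 2*R)*(1/(2*R)) = (6 + 2*R)/(2*R))
T(7)*L(-2) = ((3 + 7)/7)*(-5 - 2) = ((⅐)*10)*(-7) = (10/7)*(-7) = -10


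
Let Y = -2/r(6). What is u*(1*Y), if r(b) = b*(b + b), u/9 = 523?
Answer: -523/4 ≈ -130.75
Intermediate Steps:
u = 4707 (u = 9*523 = 4707)
r(b) = 2*b² (r(b) = b*(2*b) = 2*b²)
Y = -1/36 (Y = -2/(2*6²) = -2/(2*36) = -2/72 = -2*1/72 = -1/36 ≈ -0.027778)
u*(1*Y) = 4707*(1*(-1/36)) = 4707*(-1/36) = -523/4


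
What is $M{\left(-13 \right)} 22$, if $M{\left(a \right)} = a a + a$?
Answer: $3432$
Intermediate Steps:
$M{\left(a \right)} = a + a^{2}$ ($M{\left(a \right)} = a^{2} + a = a + a^{2}$)
$M{\left(-13 \right)} 22 = - 13 \left(1 - 13\right) 22 = \left(-13\right) \left(-12\right) 22 = 156 \cdot 22 = 3432$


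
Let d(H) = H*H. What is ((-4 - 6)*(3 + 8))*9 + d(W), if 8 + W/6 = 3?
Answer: -90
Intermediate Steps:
W = -30 (W = -48 + 6*3 = -48 + 18 = -30)
d(H) = H²
((-4 - 6)*(3 + 8))*9 + d(W) = ((-4 - 6)*(3 + 8))*9 + (-30)² = -10*11*9 + 900 = -110*9 + 900 = -990 + 900 = -90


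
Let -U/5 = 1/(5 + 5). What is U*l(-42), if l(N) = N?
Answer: 21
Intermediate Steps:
U = -½ (U = -5/(5 + 5) = -5/10 = -5*⅒ = -½ ≈ -0.50000)
U*l(-42) = -½*(-42) = 21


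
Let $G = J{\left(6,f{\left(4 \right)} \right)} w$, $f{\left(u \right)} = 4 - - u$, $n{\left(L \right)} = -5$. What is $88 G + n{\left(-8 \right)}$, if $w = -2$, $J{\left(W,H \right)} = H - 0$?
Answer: $-1413$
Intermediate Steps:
$f{\left(u \right)} = 4 + u$
$J{\left(W,H \right)} = H$ ($J{\left(W,H \right)} = H + 0 = H$)
$G = -16$ ($G = \left(4 + 4\right) \left(-2\right) = 8 \left(-2\right) = -16$)
$88 G + n{\left(-8 \right)} = 88 \left(-16\right) - 5 = -1408 - 5 = -1413$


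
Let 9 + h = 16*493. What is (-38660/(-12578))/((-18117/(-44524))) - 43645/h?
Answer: 1808236992295/897716028627 ≈ 2.0143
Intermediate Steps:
h = 7879 (h = -9 + 16*493 = -9 + 7888 = 7879)
(-38660/(-12578))/((-18117/(-44524))) - 43645/h = (-38660/(-12578))/((-18117/(-44524))) - 43645/7879 = (-38660*(-1/12578))/((-18117*(-1/44524))) - 43645*1/7879 = 19330/(6289*(18117/44524)) - 43645/7879 = (19330/6289)*(44524/18117) - 43645/7879 = 860648920/113937813 - 43645/7879 = 1808236992295/897716028627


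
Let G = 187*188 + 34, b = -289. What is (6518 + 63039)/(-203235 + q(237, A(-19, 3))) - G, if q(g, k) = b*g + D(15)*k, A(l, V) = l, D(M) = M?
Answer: -9572207027/272013 ≈ -35190.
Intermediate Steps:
q(g, k) = -289*g + 15*k
G = 35190 (G = 35156 + 34 = 35190)
(6518 + 63039)/(-203235 + q(237, A(-19, 3))) - G = (6518 + 63039)/(-203235 + (-289*237 + 15*(-19))) - 1*35190 = 69557/(-203235 + (-68493 - 285)) - 35190 = 69557/(-203235 - 68778) - 35190 = 69557/(-272013) - 35190 = 69557*(-1/272013) - 35190 = -69557/272013 - 35190 = -9572207027/272013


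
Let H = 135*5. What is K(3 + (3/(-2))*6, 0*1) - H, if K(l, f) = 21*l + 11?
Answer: -790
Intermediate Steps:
H = 675
K(l, f) = 11 + 21*l
K(3 + (3/(-2))*6, 0*1) - H = (11 + 21*(3 + (3/(-2))*6)) - 1*675 = (11 + 21*(3 + (3*(-1/2))*6)) - 675 = (11 + 21*(3 - 3/2*6)) - 675 = (11 + 21*(3 - 9)) - 675 = (11 + 21*(-6)) - 675 = (11 - 126) - 675 = -115 - 675 = -790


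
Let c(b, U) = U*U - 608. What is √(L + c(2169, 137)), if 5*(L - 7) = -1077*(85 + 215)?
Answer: 14*I*√237 ≈ 215.53*I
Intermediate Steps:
c(b, U) = -608 + U² (c(b, U) = U² - 608 = -608 + U²)
L = -64613 (L = 7 + (-1077*(85 + 215))/5 = 7 + (-1077*300)/5 = 7 + (⅕)*(-323100) = 7 - 64620 = -64613)
√(L + c(2169, 137)) = √(-64613 + (-608 + 137²)) = √(-64613 + (-608 + 18769)) = √(-64613 + 18161) = √(-46452) = 14*I*√237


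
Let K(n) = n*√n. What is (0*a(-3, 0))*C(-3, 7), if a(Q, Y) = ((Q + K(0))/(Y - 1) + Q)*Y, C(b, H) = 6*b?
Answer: 0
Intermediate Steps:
K(n) = n^(3/2)
a(Q, Y) = Y*(Q + Q/(-1 + Y)) (a(Q, Y) = ((Q + 0^(3/2))/(Y - 1) + Q)*Y = ((Q + 0)/(-1 + Y) + Q)*Y = (Q/(-1 + Y) + Q)*Y = (Q + Q/(-1 + Y))*Y = Y*(Q + Q/(-1 + Y)))
(0*a(-3, 0))*C(-3, 7) = (0*(-3*0²/(-1 + 0)))*(6*(-3)) = (0*(-3*0/(-1)))*(-18) = (0*(-3*0*(-1)))*(-18) = (0*0)*(-18) = 0*(-18) = 0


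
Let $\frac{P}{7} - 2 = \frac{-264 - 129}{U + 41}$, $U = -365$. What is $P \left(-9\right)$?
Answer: $- \frac{2429}{12} \approx -202.42$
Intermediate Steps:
$P = \frac{2429}{108}$ ($P = 14 + 7 \frac{-264 - 129}{-365 + 41} = 14 + 7 \left(- \frac{393}{-324}\right) = 14 + 7 \left(\left(-393\right) \left(- \frac{1}{324}\right)\right) = 14 + 7 \cdot \frac{131}{108} = 14 + \frac{917}{108} = \frac{2429}{108} \approx 22.491$)
$P \left(-9\right) = \frac{2429}{108} \left(-9\right) = - \frac{2429}{12}$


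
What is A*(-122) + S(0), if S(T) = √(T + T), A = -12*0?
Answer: 0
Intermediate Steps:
A = 0
S(T) = √2*√T (S(T) = √(2*T) = √2*√T)
A*(-122) + S(0) = 0*(-122) + √2*√0 = 0 + √2*0 = 0 + 0 = 0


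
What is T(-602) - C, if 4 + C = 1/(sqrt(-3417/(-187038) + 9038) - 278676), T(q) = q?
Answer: (-598*sqrt(1690452861) + 499944741*sqrt(20782))/(sqrt(1690452861) - 836028*sqrt(20782)) ≈ -598.00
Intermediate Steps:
C = -4 + 1/(-278676 + sqrt(35130991357302)/62346) (C = -4 + 1/(sqrt(-3417/(-187038) + 9038) - 278676) = -4 + 1/(sqrt(-3417*(-1/187038) + 9038) - 278676) = -4 + 1/(sqrt(1139/62346 + 9038) - 278676) = -4 + 1/(sqrt(563484287/62346) - 278676) = -4 + 1/(sqrt(35130991357302)/62346 - 278676) = -4 + 1/(-278676 + sqrt(35130991357302)/62346) ≈ -4.0000)
T(-602) - C = -602 - (-4*sqrt(1690452861) + 3344115*sqrt(20782))/(sqrt(1690452861) - 836028*sqrt(20782))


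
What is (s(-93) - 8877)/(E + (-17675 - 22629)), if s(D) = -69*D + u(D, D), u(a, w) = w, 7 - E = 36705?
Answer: 2553/77002 ≈ 0.033155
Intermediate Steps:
E = -36698 (E = 7 - 1*36705 = 7 - 36705 = -36698)
s(D) = -68*D (s(D) = -69*D + D = -68*D)
(s(-93) - 8877)/(E + (-17675 - 22629)) = (-68*(-93) - 8877)/(-36698 + (-17675 - 22629)) = (6324 - 8877)/(-36698 - 40304) = -2553/(-77002) = -2553*(-1/77002) = 2553/77002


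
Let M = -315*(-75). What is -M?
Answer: -23625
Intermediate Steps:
M = 23625
-M = -1*23625 = -23625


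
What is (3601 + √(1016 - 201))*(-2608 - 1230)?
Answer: -13820638 - 3838*√815 ≈ -1.3930e+7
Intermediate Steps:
(3601 + √(1016 - 201))*(-2608 - 1230) = (3601 + √815)*(-3838) = -13820638 - 3838*√815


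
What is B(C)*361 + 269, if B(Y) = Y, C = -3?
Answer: -814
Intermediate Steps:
B(C)*361 + 269 = -3*361 + 269 = -1083 + 269 = -814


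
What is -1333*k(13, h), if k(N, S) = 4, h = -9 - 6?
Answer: -5332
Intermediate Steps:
h = -15
-1333*k(13, h) = -1333*4 = -5332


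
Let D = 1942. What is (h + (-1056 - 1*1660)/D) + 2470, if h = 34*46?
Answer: 3915656/971 ≈ 4032.6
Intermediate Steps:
h = 1564
(h + (-1056 - 1*1660)/D) + 2470 = (1564 + (-1056 - 1*1660)/1942) + 2470 = (1564 + (-1056 - 1660)*(1/1942)) + 2470 = (1564 - 2716*1/1942) + 2470 = (1564 - 1358/971) + 2470 = 1517286/971 + 2470 = 3915656/971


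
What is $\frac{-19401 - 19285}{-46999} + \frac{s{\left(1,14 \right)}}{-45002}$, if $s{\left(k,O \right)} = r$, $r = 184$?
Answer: $\frac{866149778}{1057524499} \approx 0.81904$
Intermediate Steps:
$s{\left(k,O \right)} = 184$
$\frac{-19401 - 19285}{-46999} + \frac{s{\left(1,14 \right)}}{-45002} = \frac{-19401 - 19285}{-46999} + \frac{184}{-45002} = \left(-38686\right) \left(- \frac{1}{46999}\right) + 184 \left(- \frac{1}{45002}\right) = \frac{38686}{46999} - \frac{92}{22501} = \frac{866149778}{1057524499}$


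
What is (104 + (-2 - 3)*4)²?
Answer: 7056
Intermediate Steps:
(104 + (-2 - 3)*4)² = (104 - 5*4)² = (104 - 20)² = 84² = 7056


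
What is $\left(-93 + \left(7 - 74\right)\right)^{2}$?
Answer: $25600$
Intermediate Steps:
$\left(-93 + \left(7 - 74\right)\right)^{2} = \left(-93 - 67\right)^{2} = \left(-160\right)^{2} = 25600$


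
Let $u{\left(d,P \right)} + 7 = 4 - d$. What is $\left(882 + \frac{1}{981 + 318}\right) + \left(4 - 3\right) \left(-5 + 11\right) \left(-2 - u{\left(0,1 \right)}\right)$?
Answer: $\frac{1153513}{1299} \approx 888.0$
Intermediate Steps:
$u{\left(d,P \right)} = -3 - d$ ($u{\left(d,P \right)} = -7 - \left(-4 + d\right) = -3 - d$)
$\left(882 + \frac{1}{981 + 318}\right) + \left(4 - 3\right) \left(-5 + 11\right) \left(-2 - u{\left(0,1 \right)}\right) = \left(882 + \frac{1}{981 + 318}\right) + \left(4 - 3\right) \left(-5 + 11\right) \left(-2 - \left(-3 - 0\right)\right) = \left(882 + \frac{1}{1299}\right) + 1 \cdot 6 \left(-2 - \left(-3 + 0\right)\right) = \left(882 + \frac{1}{1299}\right) + 1 \cdot 6 \left(-2 - -3\right) = \frac{1145719}{1299} + 1 \cdot 6 \left(-2 + 3\right) = \frac{1145719}{1299} + 1 \cdot 6 \cdot 1 = \frac{1145719}{1299} + 1 \cdot 6 = \frac{1145719}{1299} + 6 = \frac{1153513}{1299}$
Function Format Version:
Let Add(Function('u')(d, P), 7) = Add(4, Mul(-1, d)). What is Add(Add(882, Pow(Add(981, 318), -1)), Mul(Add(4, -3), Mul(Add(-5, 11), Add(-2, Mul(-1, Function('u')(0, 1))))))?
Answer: Rational(1153513, 1299) ≈ 888.00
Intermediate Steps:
Function('u')(d, P) = Add(-3, Mul(-1, d)) (Function('u')(d, P) = Add(-7, Add(4, Mul(-1, d))) = Add(-3, Mul(-1, d)))
Add(Add(882, Pow(Add(981, 318), -1)), Mul(Add(4, -3), Mul(Add(-5, 11), Add(-2, Mul(-1, Function('u')(0, 1)))))) = Add(Add(882, Pow(Add(981, 318), -1)), Mul(Add(4, -3), Mul(Add(-5, 11), Add(-2, Mul(-1, Add(-3, Mul(-1, 0))))))) = Add(Add(882, Pow(1299, -1)), Mul(1, Mul(6, Add(-2, Mul(-1, Add(-3, 0)))))) = Add(Add(882, Rational(1, 1299)), Mul(1, Mul(6, Add(-2, Mul(-1, -3))))) = Add(Rational(1145719, 1299), Mul(1, Mul(6, Add(-2, 3)))) = Add(Rational(1145719, 1299), Mul(1, Mul(6, 1))) = Add(Rational(1145719, 1299), Mul(1, 6)) = Add(Rational(1145719, 1299), 6) = Rational(1153513, 1299)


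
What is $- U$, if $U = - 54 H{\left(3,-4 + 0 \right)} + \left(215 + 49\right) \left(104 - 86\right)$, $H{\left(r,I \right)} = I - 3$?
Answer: $-5130$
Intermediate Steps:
$H{\left(r,I \right)} = -3 + I$ ($H{\left(r,I \right)} = I - 3 = -3 + I$)
$U = 5130$ ($U = - 54 \left(-3 + \left(-4 + 0\right)\right) + \left(215 + 49\right) \left(104 - 86\right) = - 54 \left(-3 - 4\right) + 264 \cdot 18 = \left(-54\right) \left(-7\right) + 4752 = 378 + 4752 = 5130$)
$- U = \left(-1\right) 5130 = -5130$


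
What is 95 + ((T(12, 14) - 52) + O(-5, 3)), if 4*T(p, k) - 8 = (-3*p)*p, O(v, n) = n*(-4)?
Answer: -75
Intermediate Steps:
O(v, n) = -4*n
T(p, k) = 2 - 3*p²/4 (T(p, k) = 2 + ((-3*p)*p)/4 = 2 + (-3*p²)/4 = 2 - 3*p²/4)
95 + ((T(12, 14) - 52) + O(-5, 3)) = 95 + (((2 - ¾*12²) - 52) - 4*3) = 95 + (((2 - ¾*144) - 52) - 12) = 95 + (((2 - 108) - 52) - 12) = 95 + ((-106 - 52) - 12) = 95 + (-158 - 12) = 95 - 170 = -75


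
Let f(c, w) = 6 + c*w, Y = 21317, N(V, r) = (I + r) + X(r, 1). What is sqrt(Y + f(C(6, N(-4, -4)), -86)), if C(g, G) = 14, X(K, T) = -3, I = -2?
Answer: sqrt(20119) ≈ 141.84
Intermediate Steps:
N(V, r) = -5 + r (N(V, r) = (-2 + r) - 3 = -5 + r)
sqrt(Y + f(C(6, N(-4, -4)), -86)) = sqrt(21317 + (6 + 14*(-86))) = sqrt(21317 + (6 - 1204)) = sqrt(21317 - 1198) = sqrt(20119)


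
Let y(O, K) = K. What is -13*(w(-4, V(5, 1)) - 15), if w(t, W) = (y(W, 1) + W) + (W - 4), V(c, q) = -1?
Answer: 260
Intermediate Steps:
w(t, W) = -3 + 2*W (w(t, W) = (1 + W) + (W - 4) = (1 + W) + (-4 + W) = -3 + 2*W)
-13*(w(-4, V(5, 1)) - 15) = -13*((-3 + 2*(-1)) - 15) = -13*((-3 - 2) - 15) = -13*(-5 - 15) = -13*(-20) = 260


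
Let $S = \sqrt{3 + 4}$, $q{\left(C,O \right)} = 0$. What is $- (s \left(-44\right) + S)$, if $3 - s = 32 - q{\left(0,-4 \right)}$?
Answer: $-1276 - \sqrt{7} \approx -1278.6$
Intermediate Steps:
$S = \sqrt{7} \approx 2.6458$
$s = -29$ ($s = 3 - \left(32 - 0\right) = 3 - \left(32 + 0\right) = 3 - 32 = -29$)
$- (s \left(-44\right) + S) = - (\left(-29\right) \left(-44\right) + \sqrt{7}) = - (1276 + \sqrt{7}) = -1276 - \sqrt{7}$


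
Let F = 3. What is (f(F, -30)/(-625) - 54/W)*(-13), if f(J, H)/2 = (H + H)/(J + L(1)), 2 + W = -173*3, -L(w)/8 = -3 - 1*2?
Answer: -3935802/2800375 ≈ -1.4055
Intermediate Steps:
L(w) = 40 (L(w) = -8*(-3 - 1*2) = -8*(-3 - 2) = -8*(-5) = 40)
W = -521 (W = -2 - 173*3 = -2 - 519 = -521)
f(J, H) = 4*H/(40 + J) (f(J, H) = 2*((H + H)/(J + 40)) = 2*((2*H)/(40 + J)) = 2*(2*H/(40 + J)) = 4*H/(40 + J))
(f(F, -30)/(-625) - 54/W)*(-13) = ((4*(-30)/(40 + 3))/(-625) - 54/(-521))*(-13) = ((4*(-30)/43)*(-1/625) - 54*(-1/521))*(-13) = ((4*(-30)*(1/43))*(-1/625) + 54/521)*(-13) = (-120/43*(-1/625) + 54/521)*(-13) = (24/5375 + 54/521)*(-13) = (302754/2800375)*(-13) = -3935802/2800375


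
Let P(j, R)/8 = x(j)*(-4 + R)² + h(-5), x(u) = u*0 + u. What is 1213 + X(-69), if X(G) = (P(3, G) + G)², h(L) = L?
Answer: 16329518582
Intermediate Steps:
x(u) = u (x(u) = 0 + u = u)
P(j, R) = -40 + 8*j*(-4 + R)² (P(j, R) = 8*(j*(-4 + R)² - 5) = 8*(-5 + j*(-4 + R)²) = -40 + 8*j*(-4 + R)²)
X(G) = (-40 + G + 24*(-4 + G)²)² (X(G) = ((-40 + 8*3*(-4 + G)²) + G)² = ((-40 + 24*(-4 + G)²) + G)² = (-40 + G + 24*(-4 + G)²)²)
1213 + X(-69) = 1213 + (-40 - 69 + 24*(-4 - 69)²)² = 1213 + (-40 - 69 + 24*(-73)²)² = 1213 + (-40 - 69 + 24*5329)² = 1213 + (-40 - 69 + 127896)² = 1213 + 127787² = 1213 + 16329517369 = 16329518582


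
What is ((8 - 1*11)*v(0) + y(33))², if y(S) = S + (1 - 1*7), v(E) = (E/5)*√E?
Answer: 729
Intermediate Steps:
v(E) = E^(3/2)/5 (v(E) = (E*(⅕))*√E = (E/5)*√E = E^(3/2)/5)
y(S) = -6 + S (y(S) = S + (1 - 7) = S - 6 = -6 + S)
((8 - 1*11)*v(0) + y(33))² = ((8 - 1*11)*(0^(3/2)/5) + (-6 + 33))² = ((8 - 11)*((⅕)*0) + 27)² = (-3*0 + 27)² = (0 + 27)² = 27² = 729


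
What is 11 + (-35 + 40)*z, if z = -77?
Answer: -374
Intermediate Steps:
11 + (-35 + 40)*z = 11 + (-35 + 40)*(-77) = 11 + 5*(-77) = 11 - 385 = -374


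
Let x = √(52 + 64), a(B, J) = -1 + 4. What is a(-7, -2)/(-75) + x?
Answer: -1/25 + 2*√29 ≈ 10.730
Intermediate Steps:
a(B, J) = 3
x = 2*√29 (x = √116 = 2*√29 ≈ 10.770)
a(-7, -2)/(-75) + x = 3/(-75) + 2*√29 = -1/75*3 + 2*√29 = -1/25 + 2*√29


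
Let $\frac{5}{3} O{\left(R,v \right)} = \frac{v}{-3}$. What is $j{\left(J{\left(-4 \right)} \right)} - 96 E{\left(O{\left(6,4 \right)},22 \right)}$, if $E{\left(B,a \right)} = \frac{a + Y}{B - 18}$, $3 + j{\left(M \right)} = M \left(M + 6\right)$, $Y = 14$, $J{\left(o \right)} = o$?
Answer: $\frac{8123}{47} \approx 172.83$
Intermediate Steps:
$O{\left(R,v \right)} = - \frac{v}{5}$ ($O{\left(R,v \right)} = \frac{3 \frac{v}{-3}}{5} = \frac{3 v \left(- \frac{1}{3}\right)}{5} = \frac{3 \left(- \frac{v}{3}\right)}{5} = - \frac{v}{5}$)
$j{\left(M \right)} = -3 + M \left(6 + M\right)$ ($j{\left(M \right)} = -3 + M \left(M + 6\right) = -3 + M \left(6 + M\right)$)
$E{\left(B,a \right)} = \frac{14 + a}{-18 + B}$ ($E{\left(B,a \right)} = \frac{a + 14}{B - 18} = \frac{14 + a}{-18 + B}$)
$j{\left(J{\left(-4 \right)} \right)} - 96 E{\left(O{\left(6,4 \right)},22 \right)} = \left(-3 + \left(-4\right)^{2} + 6 \left(-4\right)\right) - 96 \frac{14 + 22}{-18 - \frac{4}{5}} = \left(-3 + 16 - 24\right) - 96 \frac{1}{-18 - \frac{4}{5}} \cdot 36 = -11 - 96 \frac{1}{- \frac{94}{5}} \cdot 36 = -11 - 96 \left(\left(- \frac{5}{94}\right) 36\right) = -11 - - \frac{8640}{47} = -11 + \frac{8640}{47} = \frac{8123}{47}$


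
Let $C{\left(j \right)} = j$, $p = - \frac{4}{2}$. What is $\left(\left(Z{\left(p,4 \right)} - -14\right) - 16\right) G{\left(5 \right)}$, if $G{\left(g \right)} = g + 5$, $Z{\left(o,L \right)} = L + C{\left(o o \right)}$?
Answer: $60$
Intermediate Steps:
$p = -2$ ($p = \left(-4\right) \frac{1}{2} = -2$)
$Z{\left(o,L \right)} = L + o^{2}$ ($Z{\left(o,L \right)} = L + o o = L + o^{2}$)
$G{\left(g \right)} = 5 + g$
$\left(\left(Z{\left(p,4 \right)} - -14\right) - 16\right) G{\left(5 \right)} = \left(\left(\left(4 + \left(-2\right)^{2}\right) - -14\right) - 16\right) \left(5 + 5\right) = \left(\left(\left(4 + 4\right) + 14\right) - 16\right) 10 = \left(\left(8 + 14\right) - 16\right) 10 = \left(22 - 16\right) 10 = 6 \cdot 10 = 60$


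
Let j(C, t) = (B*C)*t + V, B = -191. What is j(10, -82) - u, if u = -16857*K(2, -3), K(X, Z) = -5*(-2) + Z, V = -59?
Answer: 274560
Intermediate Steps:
K(X, Z) = 10 + Z
j(C, t) = -59 - 191*C*t (j(C, t) = (-191*C)*t - 59 = -191*C*t - 59 = -59 - 191*C*t)
u = -117999 (u = -16857*(10 - 3) = -16857*7 = -117999)
j(10, -82) - u = (-59 - 191*10*(-82)) - 1*(-117999) = (-59 + 156620) + 117999 = 156561 + 117999 = 274560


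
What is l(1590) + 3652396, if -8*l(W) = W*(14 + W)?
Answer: 3333601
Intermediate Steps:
l(W) = -W*(14 + W)/8
l(1590) + 3652396 = -⅛*1590*(14 + 1590) + 3652396 = -⅛*1590*1604 + 3652396 = -318795 + 3652396 = 3333601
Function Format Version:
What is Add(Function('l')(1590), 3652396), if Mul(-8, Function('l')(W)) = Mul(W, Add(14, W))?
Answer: 3333601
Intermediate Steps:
Function('l')(W) = Mul(Rational(-1, 8), W, Add(14, W)) (Function('l')(W) = Mul(Rational(-1, 8), Mul(W, Add(14, W))) = Mul(Rational(-1, 8), W, Add(14, W)))
Add(Function('l')(1590), 3652396) = Add(Mul(Rational(-1, 8), 1590, Add(14, 1590)), 3652396) = Add(Mul(Rational(-1, 8), 1590, 1604), 3652396) = Add(-318795, 3652396) = 3333601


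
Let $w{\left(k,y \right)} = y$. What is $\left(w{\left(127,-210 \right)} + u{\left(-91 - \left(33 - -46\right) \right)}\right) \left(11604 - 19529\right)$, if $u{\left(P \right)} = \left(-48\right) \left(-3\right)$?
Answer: $523050$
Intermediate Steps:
$u{\left(P \right)} = 144$
$\left(w{\left(127,-210 \right)} + u{\left(-91 - \left(33 - -46\right) \right)}\right) \left(11604 - 19529\right) = \left(-210 + 144\right) \left(11604 - 19529\right) = \left(-66\right) \left(-7925\right) = 523050$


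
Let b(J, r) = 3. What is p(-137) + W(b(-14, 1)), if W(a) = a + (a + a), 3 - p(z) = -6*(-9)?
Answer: -42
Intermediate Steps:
p(z) = -51 (p(z) = 3 - (-6)*(-9) = 3 - 1*54 = 3 - 54 = -51)
W(a) = 3*a (W(a) = a + 2*a = 3*a)
p(-137) + W(b(-14, 1)) = -51 + 3*3 = -51 + 9 = -42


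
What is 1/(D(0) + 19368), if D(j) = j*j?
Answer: 1/19368 ≈ 5.1632e-5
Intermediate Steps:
D(j) = j²
1/(D(0) + 19368) = 1/(0² + 19368) = 1/(0 + 19368) = 1/19368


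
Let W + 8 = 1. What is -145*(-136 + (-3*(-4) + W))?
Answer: 18995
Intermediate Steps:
W = -7 (W = -8 + 1 = -7)
-145*(-136 + (-3*(-4) + W)) = -145*(-136 + (-3*(-4) - 7)) = -145*(-136 + (12 - 7)) = -145*(-136 + 5) = -145*(-131) = 18995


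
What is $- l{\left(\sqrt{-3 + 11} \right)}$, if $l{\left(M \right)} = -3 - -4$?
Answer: $-1$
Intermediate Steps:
$l{\left(M \right)} = 1$ ($l{\left(M \right)} = -3 + 4 = 1$)
$- l{\left(\sqrt{-3 + 11} \right)} = \left(-1\right) 1 = -1$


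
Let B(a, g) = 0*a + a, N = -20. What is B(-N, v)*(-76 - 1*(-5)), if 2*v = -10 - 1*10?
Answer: -1420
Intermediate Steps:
v = -10 (v = (-10 - 1*10)/2 = (-10 - 10)/2 = (1/2)*(-20) = -10)
B(a, g) = a (B(a, g) = 0 + a = a)
B(-N, v)*(-76 - 1*(-5)) = (-1*(-20))*(-76 - 1*(-5)) = 20*(-76 + 5) = 20*(-71) = -1420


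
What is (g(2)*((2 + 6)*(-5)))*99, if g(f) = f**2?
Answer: -15840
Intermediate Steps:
(g(2)*((2 + 6)*(-5)))*99 = (2**2*((2 + 6)*(-5)))*99 = (4*(8*(-5)))*99 = (4*(-40))*99 = -160*99 = -15840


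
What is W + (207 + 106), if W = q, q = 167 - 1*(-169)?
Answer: 649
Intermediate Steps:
q = 336 (q = 167 + 169 = 336)
W = 336
W + (207 + 106) = 336 + (207 + 106) = 336 + 313 = 649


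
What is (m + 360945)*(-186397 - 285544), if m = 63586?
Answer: -200353584671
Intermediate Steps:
(m + 360945)*(-186397 - 285544) = (63586 + 360945)*(-186397 - 285544) = 424531*(-471941) = -200353584671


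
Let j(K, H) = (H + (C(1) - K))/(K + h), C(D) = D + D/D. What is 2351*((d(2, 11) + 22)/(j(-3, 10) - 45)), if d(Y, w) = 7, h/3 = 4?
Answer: -204537/130 ≈ -1573.4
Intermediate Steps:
h = 12 (h = 3*4 = 12)
C(D) = 1 + D (C(D) = D + 1 = 1 + D)
j(K, H) = (2 + H - K)/(12 + K) (j(K, H) = (H + ((1 + 1) - K))/(K + 12) = (H + (2 - K))/(12 + K) = (2 + H - K)/(12 + K))
2351*((d(2, 11) + 22)/(j(-3, 10) - 45)) = 2351*((7 + 22)/((2 + 10 - 1*(-3))/(12 - 3) - 45)) = 2351*(29/((2 + 10 + 3)/9 - 45)) = 2351*(29/((1/9)*15 - 45)) = 2351*(29/(5/3 - 45)) = 2351*(29/(-130/3)) = 2351*(29*(-3/130)) = 2351*(-87/130) = -204537/130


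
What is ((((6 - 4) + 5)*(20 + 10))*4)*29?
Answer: 24360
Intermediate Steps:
((((6 - 4) + 5)*(20 + 10))*4)*29 = (((2 + 5)*30)*4)*29 = ((7*30)*4)*29 = (210*4)*29 = 840*29 = 24360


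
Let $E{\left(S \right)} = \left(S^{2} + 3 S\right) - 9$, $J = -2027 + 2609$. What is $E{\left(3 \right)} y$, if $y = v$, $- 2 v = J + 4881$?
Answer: $- \frac{49167}{2} \approx -24584.0$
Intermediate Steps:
$J = 582$
$v = - \frac{5463}{2}$ ($v = - \frac{582 + 4881}{2} = \left(- \frac{1}{2}\right) 5463 = - \frac{5463}{2} \approx -2731.5$)
$E{\left(S \right)} = -9 + S^{2} + 3 S$
$y = - \frac{5463}{2} \approx -2731.5$
$E{\left(3 \right)} y = \left(-9 + 3^{2} + 3 \cdot 3\right) \left(- \frac{5463}{2}\right) = \left(-9 + 9 + 9\right) \left(- \frac{5463}{2}\right) = 9 \left(- \frac{5463}{2}\right) = - \frac{49167}{2}$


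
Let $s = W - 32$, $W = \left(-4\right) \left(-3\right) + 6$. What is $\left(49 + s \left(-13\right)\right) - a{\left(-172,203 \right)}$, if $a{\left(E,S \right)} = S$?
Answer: $28$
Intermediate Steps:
$W = 18$ ($W = 12 + 6 = 18$)
$s = -14$ ($s = 18 - 32 = -14$)
$\left(49 + s \left(-13\right)\right) - a{\left(-172,203 \right)} = \left(49 - -182\right) - 203 = \left(49 + 182\right) - 203 = 231 - 203 = 28$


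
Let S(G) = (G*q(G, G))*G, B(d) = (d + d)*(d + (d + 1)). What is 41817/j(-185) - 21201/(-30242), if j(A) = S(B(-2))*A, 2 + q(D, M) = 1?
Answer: 304904059/134274480 ≈ 2.2708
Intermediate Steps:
q(D, M) = -1 (q(D, M) = -2 + 1 = -1)
B(d) = 2*d*(1 + 2*d) (B(d) = (2*d)*(d + (1 + d)) = (2*d)*(1 + 2*d) = 2*d*(1 + 2*d))
S(G) = -G² (S(G) = (G*(-1))*G = (-G)*G = -G²)
j(A) = -144*A (j(A) = (-(2*(-2)*(1 + 2*(-2)))²)*A = (-(2*(-2)*(1 - 4))²)*A = (-(2*(-2)*(-3))²)*A = (-1*12²)*A = (-1*144)*A = -144*A)
41817/j(-185) - 21201/(-30242) = 41817/((-144*(-185))) - 21201/(-30242) = 41817/26640 - 21201*(-1/30242) = 41817*(1/26640) + 21201/30242 = 13939/8880 + 21201/30242 = 304904059/134274480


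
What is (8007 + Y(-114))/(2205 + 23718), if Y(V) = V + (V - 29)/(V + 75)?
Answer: 23690/77769 ≈ 0.30462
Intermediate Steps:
Y(V) = V + (-29 + V)/(75 + V)
(8007 + Y(-114))/(2205 + 23718) = (8007 + (-29 + (-114)² + 76*(-114))/(75 - 114))/(2205 + 23718) = (8007 + (-29 + 12996 - 8664)/(-39))/25923 = (8007 - 1/39*4303)*(1/25923) = (8007 - 331/3)*(1/25923) = (23690/3)*(1/25923) = 23690/77769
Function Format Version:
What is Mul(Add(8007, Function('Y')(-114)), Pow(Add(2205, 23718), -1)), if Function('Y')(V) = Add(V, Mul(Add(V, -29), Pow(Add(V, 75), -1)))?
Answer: Rational(23690, 77769) ≈ 0.30462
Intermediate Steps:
Function('Y')(V) = Add(V, Mul(Pow(Add(75, V), -1), Add(-29, V))) (Function('Y')(V) = Add(V, Mul(Add(-29, V), Pow(Add(75, V), -1))) = Add(V, Mul(Pow(Add(75, V), -1), Add(-29, V))))
Mul(Add(8007, Function('Y')(-114)), Pow(Add(2205, 23718), -1)) = Mul(Add(8007, Mul(Pow(Add(75, -114), -1), Add(-29, Pow(-114, 2), Mul(76, -114)))), Pow(Add(2205, 23718), -1)) = Mul(Add(8007, Mul(Pow(-39, -1), Add(-29, 12996, -8664))), Pow(25923, -1)) = Mul(Add(8007, Mul(Rational(-1, 39), 4303)), Rational(1, 25923)) = Mul(Add(8007, Rational(-331, 3)), Rational(1, 25923)) = Mul(Rational(23690, 3), Rational(1, 25923)) = Rational(23690, 77769)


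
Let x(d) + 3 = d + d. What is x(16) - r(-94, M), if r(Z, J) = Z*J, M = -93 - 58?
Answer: -14165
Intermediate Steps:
M = -151
r(Z, J) = J*Z
x(d) = -3 + 2*d (x(d) = -3 + (d + d) = -3 + 2*d)
x(16) - r(-94, M) = (-3 + 2*16) - (-151)*(-94) = (-3 + 32) - 1*14194 = 29 - 14194 = -14165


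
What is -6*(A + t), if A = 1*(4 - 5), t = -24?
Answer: 150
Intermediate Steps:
A = -1 (A = 1*(-1) = -1)
-6*(A + t) = -6*(-1 - 24) = -6*(-25) = 150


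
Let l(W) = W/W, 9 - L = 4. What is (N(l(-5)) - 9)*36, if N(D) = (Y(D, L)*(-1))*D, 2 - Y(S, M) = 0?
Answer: -396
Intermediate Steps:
L = 5 (L = 9 - 1*4 = 9 - 4 = 5)
l(W) = 1
Y(S, M) = 2 (Y(S, M) = 2 - 1*0 = 2 + 0 = 2)
N(D) = -2*D (N(D) = (2*(-1))*D = -2*D)
(N(l(-5)) - 9)*36 = (-2*1 - 9)*36 = (-2 - 9)*36 = -11*36 = -396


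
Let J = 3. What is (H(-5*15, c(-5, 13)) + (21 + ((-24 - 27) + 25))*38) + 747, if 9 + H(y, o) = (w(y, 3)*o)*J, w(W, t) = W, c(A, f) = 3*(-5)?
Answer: 3923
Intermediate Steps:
c(A, f) = -15
H(y, o) = -9 + 3*o*y (H(y, o) = -9 + (y*o)*3 = -9 + (o*y)*3 = -9 + 3*o*y)
(H(-5*15, c(-5, 13)) + (21 + ((-24 - 27) + 25))*38) + 747 = ((-9 + 3*(-15)*(-5*15)) + (21 + ((-24 - 27) + 25))*38) + 747 = ((-9 + 3*(-15)*(-75)) + (21 + (-51 + 25))*38) + 747 = ((-9 + 3375) + (21 - 26)*38) + 747 = (3366 - 5*38) + 747 = (3366 - 190) + 747 = 3176 + 747 = 3923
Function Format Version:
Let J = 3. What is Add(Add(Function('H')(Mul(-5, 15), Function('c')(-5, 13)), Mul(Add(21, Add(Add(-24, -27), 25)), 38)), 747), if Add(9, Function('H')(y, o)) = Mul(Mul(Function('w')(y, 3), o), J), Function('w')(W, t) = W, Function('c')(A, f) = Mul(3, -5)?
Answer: 3923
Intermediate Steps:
Function('c')(A, f) = -15
Function('H')(y, o) = Add(-9, Mul(3, o, y)) (Function('H')(y, o) = Add(-9, Mul(Mul(y, o), 3)) = Add(-9, Mul(Mul(o, y), 3)) = Add(-9, Mul(3, o, y)))
Add(Add(Function('H')(Mul(-5, 15), Function('c')(-5, 13)), Mul(Add(21, Add(Add(-24, -27), 25)), 38)), 747) = Add(Add(Add(-9, Mul(3, -15, Mul(-5, 15))), Mul(Add(21, Add(Add(-24, -27), 25)), 38)), 747) = Add(Add(Add(-9, Mul(3, -15, -75)), Mul(Add(21, Add(-51, 25)), 38)), 747) = Add(Add(Add(-9, 3375), Mul(Add(21, -26), 38)), 747) = Add(Add(3366, Mul(-5, 38)), 747) = Add(Add(3366, -190), 747) = Add(3176, 747) = 3923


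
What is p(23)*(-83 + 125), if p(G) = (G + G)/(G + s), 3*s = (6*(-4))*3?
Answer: -1932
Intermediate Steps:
s = -24 (s = ((6*(-4))*3)/3 = (-24*3)/3 = (⅓)*(-72) = -24)
p(G) = 2*G/(-24 + G) (p(G) = (G + G)/(G - 24) = (2*G)/(-24 + G) = 2*G/(-24 + G))
p(23)*(-83 + 125) = (2*23/(-24 + 23))*(-83 + 125) = (2*23/(-1))*42 = (2*23*(-1))*42 = -46*42 = -1932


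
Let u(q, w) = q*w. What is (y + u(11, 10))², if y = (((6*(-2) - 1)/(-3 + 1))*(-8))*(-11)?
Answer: 465124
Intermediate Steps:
y = 572 (y = (((-12 - 1)/(-2))*(-8))*(-11) = (-13*(-½)*(-8))*(-11) = ((13/2)*(-8))*(-11) = -52*(-11) = 572)
(y + u(11, 10))² = (572 + 11*10)² = (572 + 110)² = 682² = 465124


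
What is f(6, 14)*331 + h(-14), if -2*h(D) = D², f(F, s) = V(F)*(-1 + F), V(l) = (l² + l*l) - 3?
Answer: 114097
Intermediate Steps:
V(l) = -3 + 2*l² (V(l) = (l² + l²) - 3 = 2*l² - 3 = -3 + 2*l²)
f(F, s) = (-1 + F)*(-3 + 2*F²) (f(F, s) = (-3 + 2*F²)*(-1 + F) = (-1 + F)*(-3 + 2*F²))
h(D) = -D²/2
f(6, 14)*331 + h(-14) = ((-1 + 6)*(-3 + 2*6²))*331 - ½*(-14)² = (5*(-3 + 2*36))*331 - ½*196 = (5*(-3 + 72))*331 - 98 = (5*69)*331 - 98 = 345*331 - 98 = 114195 - 98 = 114097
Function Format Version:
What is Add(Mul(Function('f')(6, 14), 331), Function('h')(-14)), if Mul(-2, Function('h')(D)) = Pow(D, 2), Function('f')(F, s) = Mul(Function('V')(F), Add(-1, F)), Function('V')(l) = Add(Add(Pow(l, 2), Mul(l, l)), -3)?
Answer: 114097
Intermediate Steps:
Function('V')(l) = Add(-3, Mul(2, Pow(l, 2))) (Function('V')(l) = Add(Add(Pow(l, 2), Pow(l, 2)), -3) = Add(Mul(2, Pow(l, 2)), -3) = Add(-3, Mul(2, Pow(l, 2))))
Function('f')(F, s) = Mul(Add(-1, F), Add(-3, Mul(2, Pow(F, 2)))) (Function('f')(F, s) = Mul(Add(-3, Mul(2, Pow(F, 2))), Add(-1, F)) = Mul(Add(-1, F), Add(-3, Mul(2, Pow(F, 2)))))
Function('h')(D) = Mul(Rational(-1, 2), Pow(D, 2))
Add(Mul(Function('f')(6, 14), 331), Function('h')(-14)) = Add(Mul(Mul(Add(-1, 6), Add(-3, Mul(2, Pow(6, 2)))), 331), Mul(Rational(-1, 2), Pow(-14, 2))) = Add(Mul(Mul(5, Add(-3, Mul(2, 36))), 331), Mul(Rational(-1, 2), 196)) = Add(Mul(Mul(5, Add(-3, 72)), 331), -98) = Add(Mul(Mul(5, 69), 331), -98) = Add(Mul(345, 331), -98) = Add(114195, -98) = 114097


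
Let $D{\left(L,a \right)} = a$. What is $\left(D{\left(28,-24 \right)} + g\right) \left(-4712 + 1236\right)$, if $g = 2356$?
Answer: $-8106032$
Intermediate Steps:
$\left(D{\left(28,-24 \right)} + g\right) \left(-4712 + 1236\right) = \left(-24 + 2356\right) \left(-4712 + 1236\right) = 2332 \left(-3476\right) = -8106032$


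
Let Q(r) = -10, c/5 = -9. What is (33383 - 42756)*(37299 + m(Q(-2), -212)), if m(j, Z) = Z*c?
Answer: -439021947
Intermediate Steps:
c = -45 (c = 5*(-9) = -45)
m(j, Z) = -45*Z (m(j, Z) = Z*(-45) = -45*Z)
(33383 - 42756)*(37299 + m(Q(-2), -212)) = (33383 - 42756)*(37299 - 45*(-212)) = -9373*(37299 + 9540) = -9373*46839 = -439021947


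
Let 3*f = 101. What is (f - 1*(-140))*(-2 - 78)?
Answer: -41680/3 ≈ -13893.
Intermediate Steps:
f = 101/3 (f = (⅓)*101 = 101/3 ≈ 33.667)
(f - 1*(-140))*(-2 - 78) = (101/3 - 1*(-140))*(-2 - 78) = (101/3 + 140)*(-80) = (521/3)*(-80) = -41680/3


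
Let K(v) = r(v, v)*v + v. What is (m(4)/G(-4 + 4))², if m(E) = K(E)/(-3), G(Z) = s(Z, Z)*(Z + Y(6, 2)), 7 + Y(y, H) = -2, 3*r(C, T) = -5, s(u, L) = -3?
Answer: 64/59049 ≈ 0.0010838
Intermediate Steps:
r(C, T) = -5/3 (r(C, T) = (⅓)*(-5) = -5/3)
K(v) = -2*v/3 (K(v) = -5*v/3 + v = -2*v/3)
Y(y, H) = -9 (Y(y, H) = -7 - 2 = -9)
G(Z) = 27 - 3*Z (G(Z) = -3*(Z - 9) = -3*(-9 + Z) = 27 - 3*Z)
m(E) = 2*E/9 (m(E) = -2*E/3/(-3) = -2*E/3*(-⅓) = 2*E/9)
(m(4)/G(-4 + 4))² = (((2/9)*4)/(27 - 3*(-4 + 4)))² = (8/(9*(27 - 3*0)))² = (8/(9*(27 + 0)))² = ((8/9)/27)² = ((8/9)*(1/27))² = (8/243)² = 64/59049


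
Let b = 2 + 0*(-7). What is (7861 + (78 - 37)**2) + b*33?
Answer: 9608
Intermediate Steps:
b = 2 (b = 2 + 0 = 2)
(7861 + (78 - 37)**2) + b*33 = (7861 + (78 - 37)**2) + 2*33 = (7861 + 41**2) + 66 = (7861 + 1681) + 66 = 9542 + 66 = 9608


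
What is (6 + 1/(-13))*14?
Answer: 1078/13 ≈ 82.923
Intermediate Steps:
(6 + 1/(-13))*14 = (6 - 1/13)*14 = (77/13)*14 = 1078/13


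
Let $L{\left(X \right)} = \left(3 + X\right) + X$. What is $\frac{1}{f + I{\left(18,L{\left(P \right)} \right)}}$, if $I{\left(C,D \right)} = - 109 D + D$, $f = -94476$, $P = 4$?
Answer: $- \frac{1}{95664} \approx -1.0453 \cdot 10^{-5}$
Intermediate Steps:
$L{\left(X \right)} = 3 + 2 X$
$I{\left(C,D \right)} = - 108 D$
$\frac{1}{f + I{\left(18,L{\left(P \right)} \right)}} = \frac{1}{-94476 - 108 \left(3 + 2 \cdot 4\right)} = \frac{1}{-94476 - 108 \left(3 + 8\right)} = \frac{1}{-94476 - 1188} = \frac{1}{-95664} = - \frac{1}{95664}$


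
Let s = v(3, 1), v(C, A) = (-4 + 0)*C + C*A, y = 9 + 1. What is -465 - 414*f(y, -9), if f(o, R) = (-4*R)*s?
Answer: 133671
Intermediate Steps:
y = 10
v(C, A) = -4*C + A*C
s = -9 (s = 3*(-4 + 1) = 3*(-3) = -9)
f(o, R) = 36*R (f(o, R) = -4*R*(-9) = 36*R)
-465 - 414*f(y, -9) = -465 - 14904*(-9) = -465 - 414*(-324) = -465 + 134136 = 133671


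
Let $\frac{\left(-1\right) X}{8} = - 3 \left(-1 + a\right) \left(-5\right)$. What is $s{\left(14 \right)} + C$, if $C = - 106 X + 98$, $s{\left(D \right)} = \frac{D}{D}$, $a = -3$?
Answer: $-50781$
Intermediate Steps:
$X = 480$ ($X = - 8 - 3 \left(-1 - 3\right) \left(-5\right) = - 8 \left(-3\right) \left(-4\right) \left(-5\right) = - 8 \cdot 12 \left(-5\right) = \left(-8\right) \left(-60\right) = 480$)
$s{\left(D \right)} = 1$
$C = -50782$ ($C = \left(-106\right) 480 + 98 = -50880 + 98 = -50782$)
$s{\left(14 \right)} + C = 1 - 50782 = -50781$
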